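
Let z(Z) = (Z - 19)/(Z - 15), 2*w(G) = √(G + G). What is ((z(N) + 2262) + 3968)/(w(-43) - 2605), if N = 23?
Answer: -32460905/13572093 - 12461*I*√86/27144186 ≈ -2.3917 - 0.0042572*I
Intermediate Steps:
w(G) = √2*√G/2 (w(G) = √(G + G)/2 = √(2*G)/2 = (√2*√G)/2 = √2*√G/2)
z(Z) = (-19 + Z)/(-15 + Z)
((z(N) + 2262) + 3968)/(w(-43) - 2605) = (((-19 + 23)/(-15 + 23) + 2262) + 3968)/(√2*√(-43)/2 - 2605) = ((4/8 + 2262) + 3968)/(√2*(I*√43)/2 - 2605) = (((⅛)*4 + 2262) + 3968)/(I*√86/2 - 2605) = ((½ + 2262) + 3968)/(-2605 + I*√86/2) = (4525/2 + 3968)/(-2605 + I*√86/2) = 12461/(2*(-2605 + I*√86/2))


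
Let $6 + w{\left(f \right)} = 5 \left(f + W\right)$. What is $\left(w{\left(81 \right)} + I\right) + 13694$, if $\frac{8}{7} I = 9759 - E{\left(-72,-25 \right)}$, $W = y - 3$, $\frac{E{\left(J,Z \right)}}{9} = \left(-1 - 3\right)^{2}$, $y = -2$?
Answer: $\frac{179849}{8} \approx 22481.0$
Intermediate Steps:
$E{\left(J,Z \right)} = 144$ ($E{\left(J,Z \right)} = 9 \left(-1 - 3\right)^{2} = 9 \left(-4\right)^{2} = 9 \cdot 16 = 144$)
$W = -5$ ($W = -2 - 3 = -5$)
$w{\left(f \right)} = -31 + 5 f$ ($w{\left(f \right)} = -6 + 5 \left(f - 5\right) = -6 + 5 \left(-5 + f\right) = -6 + \left(-25 + 5 f\right) = -31 + 5 f$)
$I = \frac{67305}{8}$ ($I = \frac{7 \left(9759 - 144\right)}{8} = \frac{7}{8} \cdot 9615 = \frac{67305}{8} \approx 8413.1$)
$\left(w{\left(81 \right)} + I\right) + 13694 = \left(\left(-31 + 5 \cdot 81\right) + \frac{67305}{8}\right) + 13694 = \left(\left(-31 + 405\right) + \frac{67305}{8}\right) + 13694 = \left(374 + \frac{67305}{8}\right) + 13694 = \frac{70297}{8} + 13694 = \frac{179849}{8}$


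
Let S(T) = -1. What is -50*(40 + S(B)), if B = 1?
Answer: -1950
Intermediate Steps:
-50*(40 + S(B)) = -50*(40 - 1) = -50*39 = -1950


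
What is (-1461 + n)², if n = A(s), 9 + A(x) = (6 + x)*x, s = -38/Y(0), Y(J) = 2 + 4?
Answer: 174530521/81 ≈ 2.1547e+6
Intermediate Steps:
Y(J) = 6
s = -19/3 (s = -38/6 = -38*⅙ = -19/3 ≈ -6.3333)
A(x) = -9 + x*(6 + x) (A(x) = -9 + (6 + x)*x = -9 + x*(6 + x))
n = -62/9 (n = -9 + (-19/3)² + 6*(-19/3) = -9 + 361/9 - 38 = -62/9 ≈ -6.8889)
(-1461 + n)² = (-1461 - 62/9)² = (-13211/9)² = 174530521/81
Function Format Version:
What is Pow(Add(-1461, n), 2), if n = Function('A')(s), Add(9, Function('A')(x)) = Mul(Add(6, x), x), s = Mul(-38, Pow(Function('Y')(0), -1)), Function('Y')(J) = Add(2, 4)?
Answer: Rational(174530521, 81) ≈ 2.1547e+6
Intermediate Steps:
Function('Y')(J) = 6
s = Rational(-19, 3) (s = Mul(-38, Pow(6, -1)) = Mul(-38, Rational(1, 6)) = Rational(-19, 3) ≈ -6.3333)
Function('A')(x) = Add(-9, Mul(x, Add(6, x))) (Function('A')(x) = Add(-9, Mul(Add(6, x), x)) = Add(-9, Mul(x, Add(6, x))))
n = Rational(-62, 9) (n = Add(-9, Pow(Rational(-19, 3), 2), Mul(6, Rational(-19, 3))) = Add(-9, Rational(361, 9), -38) = Rational(-62, 9) ≈ -6.8889)
Pow(Add(-1461, n), 2) = Pow(Add(-1461, Rational(-62, 9)), 2) = Pow(Rational(-13211, 9), 2) = Rational(174530521, 81)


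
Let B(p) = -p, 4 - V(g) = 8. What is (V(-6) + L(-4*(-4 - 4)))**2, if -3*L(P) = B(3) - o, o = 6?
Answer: 1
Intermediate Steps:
V(g) = -4 (V(g) = 4 - 1*8 = 4 - 8 = -4)
L(P) = 3 (L(P) = -(-1*3 - 1*6)/3 = -(-3 - 6)/3 = -1/3*(-9) = 3)
(V(-6) + L(-4*(-4 - 4)))**2 = (-4 + 3)**2 = (-1)**2 = 1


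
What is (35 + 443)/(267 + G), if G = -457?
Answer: -239/95 ≈ -2.5158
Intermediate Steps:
(35 + 443)/(267 + G) = (35 + 443)/(267 - 457) = 478/(-190) = 478*(-1/190) = -239/95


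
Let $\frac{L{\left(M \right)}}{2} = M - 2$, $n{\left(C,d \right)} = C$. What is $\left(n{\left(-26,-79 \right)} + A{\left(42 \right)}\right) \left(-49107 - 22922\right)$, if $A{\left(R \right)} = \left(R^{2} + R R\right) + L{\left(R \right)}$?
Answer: $-258007878$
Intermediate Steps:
$L{\left(M \right)} = -4 + 2 M$ ($L{\left(M \right)} = 2 \left(M - 2\right) = 2 \left(-2 + M\right) = -4 + 2 M$)
$A{\left(R \right)} = -4 + 2 R + 2 R^{2}$ ($A{\left(R \right)} = \left(R^{2} + R R\right) + \left(-4 + 2 R\right) = \left(R^{2} + R^{2}\right) + \left(-4 + 2 R\right) = 2 R^{2} + \left(-4 + 2 R\right) = -4 + 2 R + 2 R^{2}$)
$\left(n{\left(-26,-79 \right)} + A{\left(42 \right)}\right) \left(-49107 - 22922\right) = \left(-26 + \left(-4 + 2 \cdot 42 + 2 \cdot 42^{2}\right)\right) \left(-49107 - 22922\right) = \left(-26 + \left(-4 + 84 + 2 \cdot 1764\right)\right) \left(-72029\right) = \left(-26 + \left(-4 + 84 + 3528\right)\right) \left(-72029\right) = \left(-26 + 3608\right) \left(-72029\right) = 3582 \left(-72029\right) = -258007878$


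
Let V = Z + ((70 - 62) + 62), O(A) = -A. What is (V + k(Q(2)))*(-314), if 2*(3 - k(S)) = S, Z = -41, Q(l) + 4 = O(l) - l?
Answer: -11304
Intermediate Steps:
Q(l) = -4 - 2*l (Q(l) = -4 + (-l - l) = -4 - 2*l)
V = 29 (V = -41 + ((70 - 62) + 62) = -41 + (8 + 62) = -41 + 70 = 29)
k(S) = 3 - S/2
(V + k(Q(2)))*(-314) = (29 + (3 - (-4 - 2*2)/2))*(-314) = (29 + (3 - (-4 - 4)/2))*(-314) = (29 + (3 - 1/2*(-8)))*(-314) = (29 + (3 + 4))*(-314) = (29 + 7)*(-314) = 36*(-314) = -11304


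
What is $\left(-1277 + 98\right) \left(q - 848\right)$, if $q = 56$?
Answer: $933768$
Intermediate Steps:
$\left(-1277 + 98\right) \left(q - 848\right) = \left(-1277 + 98\right) \left(56 - 848\right) = \left(-1179\right) \left(-792\right) = 933768$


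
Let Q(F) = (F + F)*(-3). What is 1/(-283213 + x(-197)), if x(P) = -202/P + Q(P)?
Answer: -197/55559905 ≈ -3.5457e-6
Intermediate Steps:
Q(F) = -6*F (Q(F) = (2*F)*(-3) = -6*F)
x(P) = -202/P - 6*P
1/(-283213 + x(-197)) = 1/(-283213 + (-202/(-197) - 6*(-197))) = 1/(-283213 + (-202*(-1/197) + 1182)) = 1/(-283213 + (202/197 + 1182)) = 1/(-283213 + 233056/197) = 1/(-55559905/197) = -197/55559905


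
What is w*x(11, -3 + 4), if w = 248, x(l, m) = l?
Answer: 2728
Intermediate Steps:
w*x(11, -3 + 4) = 248*11 = 2728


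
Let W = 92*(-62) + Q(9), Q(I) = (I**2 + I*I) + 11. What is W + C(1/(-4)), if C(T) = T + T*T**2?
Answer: -354001/64 ≈ -5531.3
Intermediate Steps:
Q(I) = 11 + 2*I**2 (Q(I) = (I**2 + I**2) + 11 = 2*I**2 + 11 = 11 + 2*I**2)
C(T) = T + T**3
W = -5531 (W = 92*(-62) + (11 + 2*9**2) = -5704 + (11 + 2*81) = -5704 + (11 + 162) = -5704 + 173 = -5531)
W + C(1/(-4)) = -5531 + (1/(-4) + (1/(-4))**3) = -5531 + (-1/4 + (-1/4)**3) = -5531 + (-1/4 - 1/64) = -5531 - 17/64 = -354001/64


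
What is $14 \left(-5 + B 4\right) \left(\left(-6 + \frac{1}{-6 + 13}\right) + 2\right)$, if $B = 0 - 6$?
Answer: $1566$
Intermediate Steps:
$B = -6$ ($B = 0 - 6 = -6$)
$14 \left(-5 + B 4\right) \left(\left(-6 + \frac{1}{-6 + 13}\right) + 2\right) = 14 \left(-5 - 24\right) \left(\left(-6 + \frac{1}{-6 + 13}\right) + 2\right) = 14 \left(-5 - 24\right) \left(\left(-6 + \frac{1}{7}\right) + 2\right) = 14 \left(-29\right) \left(\left(-6 + \frac{1}{7}\right) + 2\right) = - 406 \left(- \frac{41}{7} + 2\right) = \left(-406\right) \left(- \frac{27}{7}\right) = 1566$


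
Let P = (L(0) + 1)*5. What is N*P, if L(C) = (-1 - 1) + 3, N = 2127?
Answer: 21270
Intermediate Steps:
L(C) = 1 (L(C) = -2 + 3 = 1)
P = 10 (P = (1 + 1)*5 = 2*5 = 10)
N*P = 2127*10 = 21270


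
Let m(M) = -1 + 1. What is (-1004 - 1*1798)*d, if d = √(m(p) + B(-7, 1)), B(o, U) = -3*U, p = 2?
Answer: -2802*I*√3 ≈ -4853.2*I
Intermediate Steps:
m(M) = 0
d = I*√3 (d = √(0 - 3*1) = √(0 - 3) = √(-3) = I*√3 ≈ 1.732*I)
(-1004 - 1*1798)*d = (-1004 - 1*1798)*(I*√3) = (-1004 - 1798)*(I*√3) = -2802*I*√3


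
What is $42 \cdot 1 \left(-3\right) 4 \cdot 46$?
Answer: $-23184$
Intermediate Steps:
$42 \cdot 1 \left(-3\right) 4 \cdot 46 = 42 \left(\left(-3\right) 4\right) 46 = 42 \left(-12\right) 46 = \left(-504\right) 46 = -23184$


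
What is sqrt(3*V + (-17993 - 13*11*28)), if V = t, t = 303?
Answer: 4*I*sqrt(1318) ≈ 145.22*I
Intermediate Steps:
V = 303
sqrt(3*V + (-17993 - 13*11*28)) = sqrt(3*303 + (-17993 - 13*11*28)) = sqrt(909 + (-17993 - 143*28)) = sqrt(909 + (-17993 - 4004)) = sqrt(909 - 21997) = sqrt(-21088) = 4*I*sqrt(1318)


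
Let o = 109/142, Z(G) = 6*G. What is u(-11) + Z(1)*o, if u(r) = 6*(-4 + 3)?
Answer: -99/71 ≈ -1.3944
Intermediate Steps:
u(r) = -6 (u(r) = 6*(-1) = -6)
o = 109/142 (o = 109*(1/142) = 109/142 ≈ 0.76761)
u(-11) + Z(1)*o = -6 + (6*1)*(109/142) = -6 + 6*(109/142) = -6 + 327/71 = -99/71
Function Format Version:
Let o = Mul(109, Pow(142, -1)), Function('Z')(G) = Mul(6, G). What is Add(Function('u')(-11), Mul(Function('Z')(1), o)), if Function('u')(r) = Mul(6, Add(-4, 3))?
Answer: Rational(-99, 71) ≈ -1.3944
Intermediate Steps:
Function('u')(r) = -6 (Function('u')(r) = Mul(6, -1) = -6)
o = Rational(109, 142) (o = Mul(109, Rational(1, 142)) = Rational(109, 142) ≈ 0.76761)
Add(Function('u')(-11), Mul(Function('Z')(1), o)) = Add(-6, Mul(Mul(6, 1), Rational(109, 142))) = Add(-6, Mul(6, Rational(109, 142))) = Add(-6, Rational(327, 71)) = Rational(-99, 71)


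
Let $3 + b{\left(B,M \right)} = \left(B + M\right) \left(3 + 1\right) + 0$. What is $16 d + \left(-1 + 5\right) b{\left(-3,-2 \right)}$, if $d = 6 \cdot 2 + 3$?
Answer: $148$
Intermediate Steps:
$b{\left(B,M \right)} = -3 + 4 B + 4 M$ ($b{\left(B,M \right)} = -3 + \left(\left(B + M\right) \left(3 + 1\right) + 0\right) = -3 + \left(\left(B + M\right) 4 + 0\right) = -3 + \left(\left(4 B + 4 M\right) + 0\right) = -3 + \left(4 B + 4 M\right) = -3 + 4 B + 4 M$)
$d = 15$ ($d = 12 + 3 = 15$)
$16 d + \left(-1 + 5\right) b{\left(-3,-2 \right)} = 16 \cdot 15 + \left(-1 + 5\right) \left(-3 + 4 \left(-3\right) + 4 \left(-2\right)\right) = 240 + 4 \left(-3 - 12 - 8\right) = 240 + 4 \left(-23\right) = 240 - 92 = 148$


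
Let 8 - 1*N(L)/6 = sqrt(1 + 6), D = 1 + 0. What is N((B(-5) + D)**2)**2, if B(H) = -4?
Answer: 2556 - 576*sqrt(7) ≈ 1032.0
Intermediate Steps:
D = 1
N(L) = 48 - 6*sqrt(7) (N(L) = 48 - 6*sqrt(1 + 6) = 48 - 6*sqrt(7))
N((B(-5) + D)**2)**2 = (48 - 6*sqrt(7))**2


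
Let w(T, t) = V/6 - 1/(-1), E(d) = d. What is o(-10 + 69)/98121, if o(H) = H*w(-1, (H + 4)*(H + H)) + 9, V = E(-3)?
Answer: 77/196242 ≈ 0.00039237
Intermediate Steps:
V = -3
w(T, t) = ½ (w(T, t) = -3/6 - 1/(-1) = -3*⅙ - 1*(-1) = -½ + 1 = ½)
o(H) = 9 + H/2 (o(H) = H*(½) + 9 = H/2 + 9 = 9 + H/2)
o(-10 + 69)/98121 = (9 + (-10 + 69)/2)/98121 = (9 + (½)*59)*(1/98121) = (9 + 59/2)*(1/98121) = (77/2)*(1/98121) = 77/196242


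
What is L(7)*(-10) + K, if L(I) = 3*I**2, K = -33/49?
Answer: -72063/49 ≈ -1470.7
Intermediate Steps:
K = -33/49 (K = -33*1/49 = -33/49 ≈ -0.67347)
L(7)*(-10) + K = (3*7**2)*(-10) - 33/49 = (3*49)*(-10) - 33/49 = 147*(-10) - 33/49 = -1470 - 33/49 = -72063/49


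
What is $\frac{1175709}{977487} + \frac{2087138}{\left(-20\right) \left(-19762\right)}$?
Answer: $\frac{417472914561}{64390326980} \approx 6.4835$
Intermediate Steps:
$\frac{1175709}{977487} + \frac{2087138}{\left(-20\right) \left(-19762\right)} = 1175709 \cdot \frac{1}{977487} + \frac{2087138}{395240} = \frac{391903}{325829} + 2087138 \cdot \frac{1}{395240} = \frac{391903}{325829} + \frac{1043569}{197620} = \frac{417472914561}{64390326980}$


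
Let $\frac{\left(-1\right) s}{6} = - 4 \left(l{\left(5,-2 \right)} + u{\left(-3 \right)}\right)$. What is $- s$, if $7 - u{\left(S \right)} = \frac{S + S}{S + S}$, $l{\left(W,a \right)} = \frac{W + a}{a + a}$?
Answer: $-126$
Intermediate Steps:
$l{\left(W,a \right)} = \frac{W + a}{2 a}$
$u{\left(S \right)} = 6$ ($u{\left(S \right)} = 7 - \frac{S + S}{S + S} = 7 - \frac{2 S}{2 S} = 7 - 2 S \frac{1}{2 S} = 7 - 1 = 6$)
$s = 126$ ($s = - 6 \left(- 4 \left(\frac{5 - 2}{2 \left(-2\right)} + 6\right)\right) = - 6 \left(- 4 \left(\frac{1}{2} \left(- \frac{1}{2}\right) 3 + 6\right)\right) = - 6 \left(- 4 \left(- \frac{3}{4} + 6\right)\right) = - 6 \left(\left(-4\right) \frac{21}{4}\right) = \left(-6\right) \left(-21\right) = 126$)
$- s = \left(-1\right) 126 = -126$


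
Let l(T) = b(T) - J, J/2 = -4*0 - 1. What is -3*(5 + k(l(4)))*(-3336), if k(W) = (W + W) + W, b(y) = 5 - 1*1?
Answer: 230184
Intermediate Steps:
b(y) = 4 (b(y) = 5 - 1 = 4)
J = -2 (J = 2*(-4*0 - 1) = 2*(0 - 1) = 2*(-1) = -2)
l(T) = 6 (l(T) = 4 - 1*(-2) = 4 + 2 = 6)
k(W) = 3*W (k(W) = 2*W + W = 3*W)
-3*(5 + k(l(4)))*(-3336) = -3*(5 + 3*6)*(-3336) = -3*(5 + 18)*(-3336) = -3*23*(-3336) = -69*(-3336) = 230184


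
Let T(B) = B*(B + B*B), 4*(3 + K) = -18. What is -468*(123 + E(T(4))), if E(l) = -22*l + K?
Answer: 769626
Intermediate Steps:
K = -15/2 (K = -3 + (¼)*(-18) = -3 - 9/2 = -15/2 ≈ -7.5000)
T(B) = B*(B + B²)
E(l) = -15/2 - 22*l (E(l) = -22*l - 15/2 = -15/2 - 22*l)
-468*(123 + E(T(4))) = -468*(123 + (-15/2 - 22*4²*(1 + 4))) = -468*(123 + (-15/2 - 352*5)) = -468*(123 + (-15/2 - 22*80)) = -468*(123 + (-15/2 - 1760)) = -468*(123 - 3535/2) = -468*(-3289/2) = 769626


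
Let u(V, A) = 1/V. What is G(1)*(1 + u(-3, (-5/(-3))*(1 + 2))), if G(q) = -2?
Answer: -4/3 ≈ -1.3333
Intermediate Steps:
G(1)*(1 + u(-3, (-5/(-3))*(1 + 2))) = -2*(1 + 1/(-3)) = -2*(1 - ⅓) = -2*⅔ = -4/3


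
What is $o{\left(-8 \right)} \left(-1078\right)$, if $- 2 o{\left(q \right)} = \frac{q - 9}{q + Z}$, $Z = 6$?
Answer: $\frac{9163}{2} \approx 4581.5$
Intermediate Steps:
$o{\left(q \right)} = - \frac{-9 + q}{2 \left(6 + q\right)}$ ($o{\left(q \right)} = - \frac{\left(q - 9\right) \frac{1}{q + 6}}{2} = - \frac{\left(-9 + q\right) \frac{1}{6 + q}}{2} = - \frac{\frac{1}{6 + q} \left(-9 + q\right)}{2} = - \frac{-9 + q}{2 \left(6 + q\right)}$)
$o{\left(-8 \right)} \left(-1078\right) = \frac{9 - -8}{2 \left(6 - 8\right)} \left(-1078\right) = \frac{9 + 8}{2 \left(-2\right)} \left(-1078\right) = \frac{1}{2} \left(- \frac{1}{2}\right) 17 \left(-1078\right) = \left(- \frac{17}{4}\right) \left(-1078\right) = \frac{9163}{2}$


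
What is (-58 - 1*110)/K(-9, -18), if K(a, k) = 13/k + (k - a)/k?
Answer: 756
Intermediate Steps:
K(a, k) = 13/k + (k - a)/k
(-58 - 1*110)/K(-9, -18) = (-58 - 1*110)/(((13 - 18 - 1*(-9))/(-18))) = (-58 - 110)/((-(13 - 18 + 9)/18)) = -168/((-1/18*4)) = -168/(-2/9) = -168*(-9/2) = 756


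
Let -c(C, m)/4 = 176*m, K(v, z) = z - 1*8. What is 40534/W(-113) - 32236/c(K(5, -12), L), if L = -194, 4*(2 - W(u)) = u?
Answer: 503181495/375584 ≈ 1339.7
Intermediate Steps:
W(u) = 2 - u/4
K(v, z) = -8 + z (K(v, z) = z - 8 = -8 + z)
c(C, m) = -704*m
40534/W(-113) - 32236/c(K(5, -12), L) = 40534/(2 - ¼*(-113)) - 32236/((-704*(-194))) = 40534/(2 + 113/4) - 32236/136576 = 40534/(121/4) - 32236*1/136576 = 40534*(4/121) - 8059/34144 = 162136/121 - 8059/34144 = 503181495/375584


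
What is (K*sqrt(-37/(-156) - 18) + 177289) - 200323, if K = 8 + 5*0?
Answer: -23034 + 4*I*sqrt(108069)/39 ≈ -23034.0 + 33.717*I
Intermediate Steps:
K = 8 (K = 8 + 0 = 8)
(K*sqrt(-37/(-156) - 18) + 177289) - 200323 = (8*sqrt(-37/(-156) - 18) + 177289) - 200323 = (8*sqrt(-37*(-1/156) - 18) + 177289) - 200323 = (8*sqrt(37/156 - 18) + 177289) - 200323 = (8*sqrt(-2771/156) + 177289) - 200323 = (8*(I*sqrt(108069)/78) + 177289) - 200323 = (4*I*sqrt(108069)/39 + 177289) - 200323 = (177289 + 4*I*sqrt(108069)/39) - 200323 = -23034 + 4*I*sqrt(108069)/39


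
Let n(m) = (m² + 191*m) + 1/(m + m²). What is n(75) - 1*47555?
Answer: -157348499/5700 ≈ -27605.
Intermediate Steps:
n(m) = m² + 1/(m + m²) + 191*m
n(75) - 1*47555 = (1 + 75⁴ + 191*75² + 192*75³)/(75*(1 + 75)) - 1*47555 = (1/75)*(1 + 31640625 + 191*5625 + 192*421875)/76 - 47555 = (1/75)*(1/76)*(1 + 31640625 + 1074375 + 81000000) - 47555 = (1/75)*(1/76)*113715001 - 47555 = 113715001/5700 - 47555 = -157348499/5700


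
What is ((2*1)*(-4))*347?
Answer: -2776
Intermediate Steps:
((2*1)*(-4))*347 = (2*(-4))*347 = -8*347 = -2776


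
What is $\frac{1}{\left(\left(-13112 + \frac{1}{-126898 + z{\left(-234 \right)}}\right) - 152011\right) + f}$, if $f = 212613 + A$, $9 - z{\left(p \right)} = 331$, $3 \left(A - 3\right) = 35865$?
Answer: $\frac{127220}{7562974559} \approx 1.6821 \cdot 10^{-5}$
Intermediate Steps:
$A = 11958$ ($A = 3 + \frac{1}{3} \cdot 35865 = 3 + 11955 = 11958$)
$z{\left(p \right)} = -322$ ($z{\left(p \right)} = 9 - 331 = -322$)
$f = 224571$ ($f = 212613 + 11958 = 224571$)
$\frac{1}{\left(\left(-13112 + \frac{1}{-126898 + z{\left(-234 \right)}}\right) - 152011\right) + f} = \frac{1}{\left(\left(-13112 + \frac{1}{-126898 - 322}\right) - 152011\right) + 224571} = \frac{1}{\left(\left(-13112 + \frac{1}{-127220}\right) - 152011\right) + 224571} = \frac{1}{\left(\left(-13112 - \frac{1}{127220}\right) - 152011\right) + 224571} = \frac{1}{\left(- \frac{1668108641}{127220} - 152011\right) + 224571} = \frac{1}{- \frac{21006948061}{127220} + 224571} = \frac{1}{\frac{7562974559}{127220}} = \frac{127220}{7562974559}$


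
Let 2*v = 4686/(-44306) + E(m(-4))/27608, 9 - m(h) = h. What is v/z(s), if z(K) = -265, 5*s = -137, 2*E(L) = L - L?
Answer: 2343/11741090 ≈ 0.00019956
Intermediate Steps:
m(h) = 9 - h
E(L) = 0 (E(L) = (L - L)/2 = (½)*0 = 0)
s = -137/5 (s = (⅕)*(-137) = -137/5 ≈ -27.400)
v = -2343/44306 (v = (4686/(-44306) + 0/27608)/2 = (4686*(-1/44306) + 0*(1/27608))/2 = (-2343/22153 + 0)/2 = (½)*(-2343/22153) = -2343/44306 ≈ -0.052882)
v/z(s) = -2343/44306/(-265) = -2343/44306*(-1/265) = 2343/11741090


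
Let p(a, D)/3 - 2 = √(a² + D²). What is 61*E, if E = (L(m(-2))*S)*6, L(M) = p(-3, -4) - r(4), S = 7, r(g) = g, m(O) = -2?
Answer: 43554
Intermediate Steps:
p(a, D) = 6 + 3*√(D² + a²) (p(a, D) = 6 + 3*√(a² + D²) = 6 + 3*√(D² + a²))
L(M) = 17 (L(M) = (6 + 3*√((-4)² + (-3)²)) - 1*4 = (6 + 3*√(16 + 9)) - 4 = (6 + 3*√25) - 4 = (6 + 3*5) - 4 = (6 + 15) - 4 = 21 - 4 = 17)
E = 714 (E = (17*7)*6 = 119*6 = 714)
61*E = 61*714 = 43554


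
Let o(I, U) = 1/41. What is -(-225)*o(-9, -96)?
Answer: 225/41 ≈ 5.4878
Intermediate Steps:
o(I, U) = 1/41
-(-225)*o(-9, -96) = -(-225)/41 = -225*(-1/41) = 225/41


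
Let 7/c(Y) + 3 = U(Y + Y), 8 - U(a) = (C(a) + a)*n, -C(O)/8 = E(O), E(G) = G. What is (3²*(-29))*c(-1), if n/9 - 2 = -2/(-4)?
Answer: 1827/310 ≈ 5.8935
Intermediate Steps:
C(O) = -8*O
n = 45/2 (n = 18 + 9*(-2/(-4)) = 18 + 9*(-2*(-¼)) = 18 + 9*(½) = 18 + 9/2 = 45/2 ≈ 22.500)
U(a) = 8 + 315*a/2 (U(a) = 8 - (-8*a + a)*45/2 = 8 - (-7*a)*45/2 = 8 - (-315)*a/2 = 8 + 315*a/2)
c(Y) = 7/(5 + 315*Y) (c(Y) = 7/(-3 + (8 + 315*(Y + Y)/2)) = 7/(-3 + (8 + 315*(2*Y)/2)) = 7/(-3 + (8 + 315*Y)) = 7/(5 + 315*Y))
(3²*(-29))*c(-1) = (3²*(-29))*(7/(5*(1 + 63*(-1)))) = (9*(-29))*(7/(5*(1 - 63))) = -1827/(5*(-62)) = -1827*(-1)/(5*62) = -261*(-7/310) = 1827/310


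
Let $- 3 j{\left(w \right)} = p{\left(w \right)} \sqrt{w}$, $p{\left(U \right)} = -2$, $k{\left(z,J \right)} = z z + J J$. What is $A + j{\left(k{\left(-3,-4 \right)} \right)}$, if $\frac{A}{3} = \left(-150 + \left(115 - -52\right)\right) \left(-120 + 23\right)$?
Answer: $- \frac{14831}{3} \approx -4943.7$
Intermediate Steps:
$k{\left(z,J \right)} = J^{2} + z^{2}$ ($k{\left(z,J \right)} = z^{2} + J^{2} = J^{2} + z^{2}$)
$j{\left(w \right)} = \frac{2 \sqrt{w}}{3}$ ($j{\left(w \right)} = - \frac{\left(-2\right) \sqrt{w}}{3} = \frac{2 \sqrt{w}}{3}$)
$A = -4947$ ($A = 3 \left(-150 + \left(115 - -52\right)\right) \left(-120 + 23\right) = 3 \left(-150 + \left(115 + 52\right)\right) \left(-97\right) = 3 \left(-150 + 167\right) \left(-97\right) = 3 \cdot 17 \left(-97\right) = 3 \left(-1649\right) = -4947$)
$A + j{\left(k{\left(-3,-4 \right)} \right)} = -4947 + \frac{2 \sqrt{\left(-4\right)^{2} + \left(-3\right)^{2}}}{3} = -4947 + \frac{2 \sqrt{16 + 9}}{3} = -4947 + \frac{2 \sqrt{25}}{3} = -4947 + \frac{2}{3} \cdot 5 = -4947 + \frac{10}{3} = - \frac{14831}{3}$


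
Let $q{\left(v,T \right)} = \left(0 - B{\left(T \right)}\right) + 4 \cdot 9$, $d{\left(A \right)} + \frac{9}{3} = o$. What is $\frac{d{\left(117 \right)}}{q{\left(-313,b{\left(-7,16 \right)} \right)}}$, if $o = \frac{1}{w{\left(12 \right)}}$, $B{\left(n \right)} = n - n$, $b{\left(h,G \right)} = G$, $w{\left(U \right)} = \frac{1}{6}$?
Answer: $\frac{1}{12} \approx 0.083333$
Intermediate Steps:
$w{\left(U \right)} = \frac{1}{6}$
$B{\left(n \right)} = 0$
$o = 6$ ($o = \frac{1}{\frac{1}{6}} = 6$)
$d{\left(A \right)} = 3$ ($d{\left(A \right)} = -3 + 6 = 3$)
$q{\left(v,T \right)} = 36$ ($q{\left(v,T \right)} = \left(0 - 0\right) + 4 \cdot 9 = \left(0 + 0\right) + 36 = 0 + 36 = 36$)
$\frac{d{\left(117 \right)}}{q{\left(-313,b{\left(-7,16 \right)} \right)}} = \frac{3}{36} = 3 \cdot \frac{1}{36} = \frac{1}{12}$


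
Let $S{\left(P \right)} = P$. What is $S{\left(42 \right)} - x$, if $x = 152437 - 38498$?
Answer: $-113897$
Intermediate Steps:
$x = 113939$
$S{\left(42 \right)} - x = 42 - 113939 = -113897$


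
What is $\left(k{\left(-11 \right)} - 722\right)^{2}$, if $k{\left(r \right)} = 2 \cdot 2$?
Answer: $515524$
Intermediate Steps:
$k{\left(r \right)} = 4$
$\left(k{\left(-11 \right)} - 722\right)^{2} = \left(4 - 722\right)^{2} = \left(-718\right)^{2} = 515524$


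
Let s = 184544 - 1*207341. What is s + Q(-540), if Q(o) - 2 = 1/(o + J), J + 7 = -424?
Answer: -22133946/971 ≈ -22795.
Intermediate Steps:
J = -431 (J = -7 - 424 = -431)
Q(o) = 2 + 1/(-431 + o) (Q(o) = 2 + 1/(o - 431) = 2 + 1/(-431 + o))
s = -22797 (s = 184544 - 207341 = -22797)
s + Q(-540) = -22797 + (-861 + 2*(-540))/(-431 - 540) = -22797 + (-861 - 1080)/(-971) = -22797 - 1/971*(-1941) = -22797 + 1941/971 = -22133946/971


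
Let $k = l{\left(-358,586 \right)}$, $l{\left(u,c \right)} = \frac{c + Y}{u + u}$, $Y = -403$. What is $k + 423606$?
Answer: $\frac{303301713}{716} \approx 4.2361 \cdot 10^{5}$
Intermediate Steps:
$l{\left(u,c \right)} = \frac{-403 + c}{2 u}$ ($l{\left(u,c \right)} = \frac{c - 403}{u + u} = \frac{-403 + c}{2 u}$)
$k = - \frac{183}{716}$ ($k = \frac{-403 + 586}{2 \left(-358\right)} = \frac{1}{2} \left(- \frac{1}{358}\right) 183 = - \frac{183}{716} \approx -0.25559$)
$k + 423606 = - \frac{183}{716} + 423606 = \frac{303301713}{716}$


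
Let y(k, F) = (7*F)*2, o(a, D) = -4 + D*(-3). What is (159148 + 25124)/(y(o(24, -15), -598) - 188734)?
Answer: -30712/32851 ≈ -0.93489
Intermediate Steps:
o(a, D) = -4 - 3*D
y(k, F) = 14*F
(159148 + 25124)/(y(o(24, -15), -598) - 188734) = (159148 + 25124)/(14*(-598) - 188734) = 184272/(-8372 - 188734) = 184272/(-197106) = 184272*(-1/197106) = -30712/32851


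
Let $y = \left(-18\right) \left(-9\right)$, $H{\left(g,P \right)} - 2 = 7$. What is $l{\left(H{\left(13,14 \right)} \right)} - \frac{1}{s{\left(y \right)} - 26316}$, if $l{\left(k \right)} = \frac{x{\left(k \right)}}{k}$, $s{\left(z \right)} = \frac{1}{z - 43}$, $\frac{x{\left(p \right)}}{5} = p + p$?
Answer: $\frac{31316149}{3131603} \approx 10.0$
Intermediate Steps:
$H{\left(g,P \right)} = 9$ ($H{\left(g,P \right)} = 2 + 7 = 9$)
$y = 162$
$x{\left(p \right)} = 10 p$ ($x{\left(p \right)} = 5 \left(p + p\right) = 5 \cdot 2 p = 10 p$)
$s{\left(z \right)} = \frac{1}{-43 + z}$
$l{\left(k \right)} = 10$ ($l{\left(k \right)} = \frac{10 k}{k} = 10$)
$l{\left(H{\left(13,14 \right)} \right)} - \frac{1}{s{\left(y \right)} - 26316} = 10 - \frac{1}{\frac{1}{-43 + 162} - 26316} = 10 - \frac{1}{\frac{1}{119} - 26316} = 10 - \frac{1}{- \frac{3131603}{119}} = 10 - - \frac{119}{3131603} = 10 + \frac{119}{3131603} = \frac{31316149}{3131603}$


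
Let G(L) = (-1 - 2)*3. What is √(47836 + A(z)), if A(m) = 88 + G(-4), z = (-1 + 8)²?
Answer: 37*√35 ≈ 218.90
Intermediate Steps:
G(L) = -9 (G(L) = -3*3 = -9)
z = 49 (z = 7² = 49)
A(m) = 79 (A(m) = 88 - 9 = 79)
√(47836 + A(z)) = √(47836 + 79) = √47915 = 37*√35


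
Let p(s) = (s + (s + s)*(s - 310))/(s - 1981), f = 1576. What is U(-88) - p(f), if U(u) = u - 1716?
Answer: 3261388/405 ≈ 8052.8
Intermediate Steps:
U(u) = -1716 + u
p(s) = (s + 2*s*(-310 + s))/(-1981 + s) (p(s) = (s + (2*s)*(-310 + s))/(-1981 + s) = (s + 2*s*(-310 + s))/(-1981 + s))
U(-88) - p(f) = (-1716 - 88) - 1576*(-619 + 2*1576)/(-1981 + 1576) = -1804 - 1576*(-619 + 3152)/(-405) = -1804 - 1576*(-1)*2533/405 = -1804 - 1*(-3992008/405) = -1804 + 3992008/405 = 3261388/405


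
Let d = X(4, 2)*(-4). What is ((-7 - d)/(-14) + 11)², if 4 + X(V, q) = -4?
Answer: 37249/196 ≈ 190.05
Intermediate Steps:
X(V, q) = -8 (X(V, q) = -4 - 4 = -8)
d = 32 (d = -8*(-4) = 32)
((-7 - d)/(-14) + 11)² = ((-7 - 1*32)/(-14) + 11)² = ((-7 - 32)*(-1/14) + 11)² = (-39*(-1/14) + 11)² = (39/14 + 11)² = (193/14)² = 37249/196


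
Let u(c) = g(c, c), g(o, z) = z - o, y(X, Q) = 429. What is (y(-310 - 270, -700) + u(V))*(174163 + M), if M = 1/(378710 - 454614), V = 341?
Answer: 5671237722579/75904 ≈ 7.4716e+7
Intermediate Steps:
u(c) = 0 (u(c) = c - c = 0)
M = -1/75904 (M = 1/(-75904) = -1/75904 ≈ -1.3175e-5)
(y(-310 - 270, -700) + u(V))*(174163 + M) = (429 + 0)*(174163 - 1/75904) = 429*(13219668351/75904) = 5671237722579/75904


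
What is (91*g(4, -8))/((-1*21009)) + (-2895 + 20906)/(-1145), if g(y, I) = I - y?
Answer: -125714253/8018435 ≈ -15.678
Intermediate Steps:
(91*g(4, -8))/((-1*21009)) + (-2895 + 20906)/(-1145) = (91*(-8 - 1*4))/((-1*21009)) + (-2895 + 20906)/(-1145) = (91*(-8 - 4))/(-21009) + 18011*(-1/1145) = (91*(-12))*(-1/21009) - 18011/1145 = -1092*(-1/21009) - 18011/1145 = 364/7003 - 18011/1145 = -125714253/8018435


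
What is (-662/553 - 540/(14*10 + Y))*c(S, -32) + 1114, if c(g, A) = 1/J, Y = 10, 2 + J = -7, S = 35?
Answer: 27735154/24885 ≈ 1114.5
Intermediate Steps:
J = -9 (J = -2 - 7 = -9)
c(g, A) = -1/9 (c(g, A) = 1/(-9) = -1/9)
(-662/553 - 540/(14*10 + Y))*c(S, -32) + 1114 = (-662/553 - 540/(14*10 + 10))*(-1/9) + 1114 = (-662*1/553 - 540/(140 + 10))*(-1/9) + 1114 = (-662/553 - 540/150)*(-1/9) + 1114 = (-662/553 - 540*1/150)*(-1/9) + 1114 = (-662/553 - 18/5)*(-1/9) + 1114 = -13264/2765*(-1/9) + 1114 = 13264/24885 + 1114 = 27735154/24885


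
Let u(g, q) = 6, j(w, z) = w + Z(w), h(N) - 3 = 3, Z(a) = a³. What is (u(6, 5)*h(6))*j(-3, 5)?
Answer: -1080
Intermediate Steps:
h(N) = 6 (h(N) = 3 + 3 = 6)
j(w, z) = w + w³
(u(6, 5)*h(6))*j(-3, 5) = (6*6)*(-3 + (-3)³) = 36*(-3 - 27) = 36*(-30) = -1080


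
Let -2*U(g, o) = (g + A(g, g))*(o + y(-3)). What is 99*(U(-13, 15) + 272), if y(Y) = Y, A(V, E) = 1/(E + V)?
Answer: 450747/13 ≈ 34673.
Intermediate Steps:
U(g, o) = -(-3 + o)*(g + 1/(2*g))/2 (U(g, o) = -(g + 1/(g + g))*(o - 3)/2 = -(g + 1/(2*g))*(-3 + o)/2 = -(-3 + o)*(g + 1/(2*g))/2)
99*(U(-13, 15) + 272) = 99*((¼)*(3 - 1*15 + 2*(-13)²*(3 - 1*15))/(-13) + 272) = 99*((¼)*(-1/13)*(3 - 15 + 2*169*(3 - 15)) + 272) = 99*((¼)*(-1/13)*(3 - 15 + 2*169*(-12)) + 272) = 99*((¼)*(-1/13)*(3 - 15 - 4056) + 272) = 99*((¼)*(-1/13)*(-4068) + 272) = 99*(1017/13 + 272) = 99*(4553/13) = 450747/13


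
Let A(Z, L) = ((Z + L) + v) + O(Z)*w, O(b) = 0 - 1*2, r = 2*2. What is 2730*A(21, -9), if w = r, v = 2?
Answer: 16380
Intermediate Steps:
r = 4
w = 4
O(b) = -2 (O(b) = 0 - 2 = -2)
A(Z, L) = -6 + L + Z (A(Z, L) = ((Z + L) + 2) - 2*4 = ((L + Z) + 2) - 8 = (2 + L + Z) - 8 = -6 + L + Z)
2730*A(21, -9) = 2730*(-6 - 9 + 21) = 2730*6 = 16380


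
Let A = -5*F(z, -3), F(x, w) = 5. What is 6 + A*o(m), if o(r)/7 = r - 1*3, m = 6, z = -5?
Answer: -519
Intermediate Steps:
o(r) = -21 + 7*r (o(r) = 7*(r - 1*3) = 7*(r - 3) = 7*(-3 + r) = -21 + 7*r)
A = -25 (A = -5*5 = -25)
6 + A*o(m) = 6 - 25*(-21 + 7*6) = 6 - 25*(-21 + 42) = 6 - 25*21 = 6 - 525 = -519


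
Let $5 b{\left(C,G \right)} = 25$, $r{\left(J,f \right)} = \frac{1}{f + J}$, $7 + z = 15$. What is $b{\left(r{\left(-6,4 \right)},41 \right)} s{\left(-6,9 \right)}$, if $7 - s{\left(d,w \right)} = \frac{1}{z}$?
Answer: $\frac{275}{8} \approx 34.375$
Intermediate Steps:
$z = 8$ ($z = -7 + 15 = 8$)
$r{\left(J,f \right)} = \frac{1}{J + f}$
$b{\left(C,G \right)} = 5$ ($b{\left(C,G \right)} = \frac{1}{5} \cdot 25 = 5$)
$s{\left(d,w \right)} = \frac{55}{8}$ ($s{\left(d,w \right)} = 7 - \frac{1}{8} = \frac{55}{8}$)
$b{\left(r{\left(-6,4 \right)},41 \right)} s{\left(-6,9 \right)} = 5 \cdot \frac{55}{8} = \frac{275}{8}$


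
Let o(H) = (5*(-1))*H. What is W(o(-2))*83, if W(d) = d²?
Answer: 8300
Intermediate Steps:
o(H) = -5*H
W(o(-2))*83 = (-5*(-2))²*83 = 10²*83 = 100*83 = 8300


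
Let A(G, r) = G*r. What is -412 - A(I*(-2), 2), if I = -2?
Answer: -420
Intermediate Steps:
-412 - A(I*(-2), 2) = -412 - (-2*(-2))*2 = -412 - 4*2 = -412 - 1*8 = -412 - 8 = -420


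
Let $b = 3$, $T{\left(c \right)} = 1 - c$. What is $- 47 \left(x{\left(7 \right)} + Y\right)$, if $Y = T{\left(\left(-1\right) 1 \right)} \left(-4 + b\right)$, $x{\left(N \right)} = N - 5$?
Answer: $0$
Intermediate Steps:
$x{\left(N \right)} = -5 + N$
$Y = -2$ ($Y = \left(1 - \left(-1\right) 1\right) \left(-4 + 3\right) = \left(1 - -1\right) \left(-1\right) = \left(1 + 1\right) \left(-1\right) = 2 \left(-1\right) = -2$)
$- 47 \left(x{\left(7 \right)} + Y\right) = - 47 \left(\left(-5 + 7\right) - 2\right) = - 47 \left(2 - 2\right) = \left(-47\right) 0 = 0$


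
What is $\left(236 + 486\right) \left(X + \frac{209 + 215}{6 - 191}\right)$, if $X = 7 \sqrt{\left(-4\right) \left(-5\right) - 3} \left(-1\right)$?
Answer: $- \frac{306128}{185} - 5054 \sqrt{17} \approx -22493.0$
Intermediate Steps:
$X = - 7 \sqrt{17}$ ($X = 7 \sqrt{20 - 3} \left(-1\right) = 7 \sqrt{17} \left(-1\right) = - 7 \sqrt{17} \approx -28.862$)
$\left(236 + 486\right) \left(X + \frac{209 + 215}{6 - 191}\right) = \left(236 + 486\right) \left(- 7 \sqrt{17} + \frac{209 + 215}{6 - 191}\right) = 722 \left(- 7 \sqrt{17} + \frac{424}{-185}\right) = 722 \left(- 7 \sqrt{17} + 424 \left(- \frac{1}{185}\right)\right) = 722 \left(- 7 \sqrt{17} - \frac{424}{185}\right) = 722 \left(- \frac{424}{185} - 7 \sqrt{17}\right) = - \frac{306128}{185} - 5054 \sqrt{17}$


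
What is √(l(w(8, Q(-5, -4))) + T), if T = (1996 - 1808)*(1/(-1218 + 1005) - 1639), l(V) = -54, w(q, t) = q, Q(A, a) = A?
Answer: I*√13982130678/213 ≈ 555.15*I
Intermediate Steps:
T = -65632304/213 (T = 188*(1/(-213) - 1639) = 188*(-1/213 - 1639) = 188*(-349108/213) = -65632304/213 ≈ -3.0813e+5)
√(l(w(8, Q(-5, -4))) + T) = √(-54 - 65632304/213) = √(-65643806/213) = I*√13982130678/213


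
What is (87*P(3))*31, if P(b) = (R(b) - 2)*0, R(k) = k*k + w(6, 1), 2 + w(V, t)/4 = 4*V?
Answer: 0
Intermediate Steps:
w(V, t) = -8 + 16*V (w(V, t) = -8 + 4*(4*V) = -8 + 16*V)
R(k) = 88 + k**2 (R(k) = k*k + (-8 + 16*6) = k**2 + (-8 + 96) = k**2 + 88 = 88 + k**2)
P(b) = 0 (P(b) = ((88 + b**2) - 2)*0 = (86 + b**2)*0 = 0)
(87*P(3))*31 = (87*0)*31 = 0*31 = 0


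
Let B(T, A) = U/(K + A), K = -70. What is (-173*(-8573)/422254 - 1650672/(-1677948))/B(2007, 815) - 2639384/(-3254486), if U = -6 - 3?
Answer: -321124552032080182727/864700968726373842 ≈ -371.37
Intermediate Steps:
U = -9
B(T, A) = -9/(-70 + A)
(-173*(-8573)/422254 - 1650672/(-1677948))/B(2007, 815) - 2639384/(-3254486) = (-173*(-8573)/422254 - 1650672/(-1677948))/((-9/(-70 + 815))) - 2639384/(-3254486) = (1483129*(1/422254) - 1650672*(-1/1677948))/((-9/745)) - 2639384*(-1/3254486) = (1483129/422254 + 137556/139829)/((-9*1/745)) + 1319692/1627243 = 265468016165/(59043354566*(-9/745)) + 1319692/1627243 = (265468016165/59043354566)*(-745/9) + 1319692/1627243 = -197773672042925/531390191094 + 1319692/1627243 = -321124552032080182727/864700968726373842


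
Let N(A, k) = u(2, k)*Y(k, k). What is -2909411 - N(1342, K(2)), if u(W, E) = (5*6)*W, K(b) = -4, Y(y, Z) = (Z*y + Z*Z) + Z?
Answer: -2911091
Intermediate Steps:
Y(y, Z) = Z + Z² + Z*y (Y(y, Z) = (Z*y + Z²) + Z = (Z² + Z*y) + Z = Z + Z² + Z*y)
u(W, E) = 30*W
N(A, k) = 60*k*(1 + 2*k) (N(A, k) = (30*2)*(k*(1 + k + k)) = 60*(k*(1 + 2*k)) = 60*k*(1 + 2*k))
-2909411 - N(1342, K(2)) = -2909411 - 60*(-4)*(1 + 2*(-4)) = -2909411 - 60*(-4)*(1 - 8) = -2909411 - 60*(-4)*(-7) = -2909411 - 1*1680 = -2909411 - 1680 = -2911091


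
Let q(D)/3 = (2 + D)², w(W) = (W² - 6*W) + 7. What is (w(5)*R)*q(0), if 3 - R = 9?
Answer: -144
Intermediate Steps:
R = -6 (R = 3 - 1*9 = 3 - 9 = -6)
w(W) = 7 + W² - 6*W
q(D) = 3*(2 + D)²
(w(5)*R)*q(0) = ((7 + 5² - 6*5)*(-6))*(3*(2 + 0)²) = ((7 + 25 - 30)*(-6))*(3*2²) = (2*(-6))*(3*4) = -12*12 = -144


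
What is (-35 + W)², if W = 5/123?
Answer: 18490000/15129 ≈ 1222.2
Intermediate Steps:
W = 5/123 (W = 5*(1/123) = 5/123 ≈ 0.040650)
(-35 + W)² = (-35 + 5/123)² = (-4300/123)² = 18490000/15129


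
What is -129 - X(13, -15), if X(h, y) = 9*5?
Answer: -174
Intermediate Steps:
X(h, y) = 45
-129 - X(13, -15) = -129 - 1*45 = -129 - 45 = -174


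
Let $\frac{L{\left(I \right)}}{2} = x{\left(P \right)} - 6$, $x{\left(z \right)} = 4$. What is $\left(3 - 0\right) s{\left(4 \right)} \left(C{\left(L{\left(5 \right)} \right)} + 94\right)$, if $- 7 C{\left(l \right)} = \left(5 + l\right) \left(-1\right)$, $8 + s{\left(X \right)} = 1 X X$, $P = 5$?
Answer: $\frac{15816}{7} \approx 2259.4$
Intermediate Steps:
$s{\left(X \right)} = -8 + X^{2}$ ($s{\left(X \right)} = -8 + 1 X X = -8 + X X = -8 + X^{2}$)
$L{\left(I \right)} = -4$ ($L{\left(I \right)} = 2 \left(4 - 6\right) = 2 \left(-2\right) = -4$)
$C{\left(l \right)} = \frac{5}{7} + \frac{l}{7}$ ($C{\left(l \right)} = - \frac{\left(5 + l\right) \left(-1\right)}{7} = - \frac{-5 - l}{7} = \frac{5}{7} + \frac{l}{7}$)
$\left(3 - 0\right) s{\left(4 \right)} \left(C{\left(L{\left(5 \right)} \right)} + 94\right) = \left(3 - 0\right) \left(-8 + 4^{2}\right) \left(\left(\frac{5}{7} + \frac{1}{7} \left(-4\right)\right) + 94\right) = \left(3 + 0\right) \left(-8 + 16\right) \left(\left(\frac{5}{7} - \frac{4}{7}\right) + 94\right) = 3 \cdot 8 \left(\frac{1}{7} + 94\right) = 24 \cdot \frac{659}{7} = \frac{15816}{7}$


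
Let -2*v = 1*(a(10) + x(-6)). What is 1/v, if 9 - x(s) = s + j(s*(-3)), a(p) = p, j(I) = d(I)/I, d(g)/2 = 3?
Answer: -3/37 ≈ -0.081081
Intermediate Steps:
d(g) = 6 (d(g) = 2*3 = 6)
j(I) = 6/I
x(s) = 9 - s + 2/s (x(s) = 9 - (s + 6/((s*(-3)))) = 9 - (s + 6/((-3*s))) = 9 - (s + 6*(-1/(3*s))) = 9 - (s - 2/s) = 9 + (-s + 2/s) = 9 - s + 2/s)
v = -37/3 (v = -(10 + (9 - 1*(-6) + 2/(-6)))/2 = -(10 + (9 + 6 + 2*(-⅙)))/2 = -(10 + (9 + 6 - ⅓))/2 = -(10 + 44/3)/2 = -74/(2*3) = -½*74/3 = -37/3 ≈ -12.333)
1/v = 1/(-37/3) = -3/37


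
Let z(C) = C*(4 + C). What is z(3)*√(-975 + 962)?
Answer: 21*I*√13 ≈ 75.717*I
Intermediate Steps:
z(3)*√(-975 + 962) = (3*(4 + 3))*√(-975 + 962) = (3*7)*√(-13) = 21*(I*√13) = 21*I*√13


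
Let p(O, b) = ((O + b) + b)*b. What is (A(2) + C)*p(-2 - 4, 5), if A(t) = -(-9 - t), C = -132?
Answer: -2420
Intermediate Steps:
p(O, b) = b*(O + 2*b) (p(O, b) = (O + 2*b)*b = b*(O + 2*b))
A(t) = 9 + t
(A(2) + C)*p(-2 - 4, 5) = ((9 + 2) - 132)*(5*((-2 - 4) + 2*5)) = (11 - 132)*(5*(-6 + 10)) = -605*4 = -121*20 = -2420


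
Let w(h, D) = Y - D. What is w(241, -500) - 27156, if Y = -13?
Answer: -26669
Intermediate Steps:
w(h, D) = -13 - D
w(241, -500) - 27156 = (-13 - 1*(-500)) - 27156 = (-13 + 500) - 27156 = 487 - 27156 = -26669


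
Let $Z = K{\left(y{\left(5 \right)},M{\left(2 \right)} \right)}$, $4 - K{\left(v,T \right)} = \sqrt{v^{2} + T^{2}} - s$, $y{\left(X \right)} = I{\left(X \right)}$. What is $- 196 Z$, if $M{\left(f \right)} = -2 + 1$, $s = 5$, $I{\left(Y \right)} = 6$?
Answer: $-1764 + 196 \sqrt{37} \approx -571.78$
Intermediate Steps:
$y{\left(X \right)} = 6$
$M{\left(f \right)} = -1$
$K{\left(v,T \right)} = 9 - \sqrt{T^{2} + v^{2}}$ ($K{\left(v,T \right)} = 4 - \left(\sqrt{v^{2} + T^{2}} - 5\right) = 4 - \left(\sqrt{T^{2} + v^{2}} - 5\right) = 4 - \left(-5 + \sqrt{T^{2} + v^{2}}\right) = 9 - \sqrt{T^{2} + v^{2}}$)
$Z = 9 - \sqrt{37}$ ($Z = 9 - \sqrt{\left(-1\right)^{2} + 6^{2}} = 9 - \sqrt{1 + 36} = 9 - \sqrt{37} \approx 2.9172$)
$- 196 Z = - 196 \left(9 - \sqrt{37}\right) = -1764 + 196 \sqrt{37}$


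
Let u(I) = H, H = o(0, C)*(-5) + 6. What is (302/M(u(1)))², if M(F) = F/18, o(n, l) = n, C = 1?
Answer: 820836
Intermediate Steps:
H = 6 (H = 0*(-5) + 6 = 0 + 6 = 6)
u(I) = 6
M(F) = F/18 (M(F) = F*(1/18) = F/18)
(302/M(u(1)))² = (302/(((1/18)*6)))² = (302/(⅓))² = (302*3)² = 906² = 820836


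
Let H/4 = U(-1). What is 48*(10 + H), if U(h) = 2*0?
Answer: 480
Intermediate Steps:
U(h) = 0
H = 0 (H = 4*0 = 0)
48*(10 + H) = 48*(10 + 0) = 48*10 = 480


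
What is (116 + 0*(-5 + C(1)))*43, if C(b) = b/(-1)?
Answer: 4988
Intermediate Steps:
C(b) = -b (C(b) = b*(-1) = -b)
(116 + 0*(-5 + C(1)))*43 = (116 + 0*(-5 - 1*1))*43 = (116 + 0*(-5 - 1))*43 = (116 + 0*(-6))*43 = (116 + 0)*43 = 116*43 = 4988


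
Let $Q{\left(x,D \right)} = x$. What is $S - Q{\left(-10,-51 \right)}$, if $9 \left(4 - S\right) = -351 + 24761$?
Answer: $- \frac{24284}{9} \approx -2698.2$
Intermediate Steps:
$S = - \frac{24374}{9}$ ($S = 4 - \frac{-351 + 24761}{9} = 4 - \frac{24410}{9} = - \frac{24374}{9} \approx -2708.2$)
$S - Q{\left(-10,-51 \right)} = - \frac{24374}{9} - -10 = - \frac{24374}{9} + 10 = - \frac{24284}{9}$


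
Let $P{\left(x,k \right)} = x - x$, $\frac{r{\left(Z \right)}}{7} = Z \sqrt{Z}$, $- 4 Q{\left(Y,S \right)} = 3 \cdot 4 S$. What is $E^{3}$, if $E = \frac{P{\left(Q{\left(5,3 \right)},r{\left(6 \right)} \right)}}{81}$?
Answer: $0$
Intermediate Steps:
$Q{\left(Y,S \right)} = - 3 S$ ($Q{\left(Y,S \right)} = - \frac{3 \cdot 4 S}{4} = - \frac{12 S}{4} = - 3 S$)
$r{\left(Z \right)} = 7 Z^{\frac{3}{2}}$ ($r{\left(Z \right)} = 7 Z \sqrt{Z} = 7 Z^{\frac{3}{2}}$)
$P{\left(x,k \right)} = 0$
$E = 0$ ($E = \frac{0}{81} = 0 \cdot \frac{1}{81} = 0$)
$E^{3} = 0^{3} = 0$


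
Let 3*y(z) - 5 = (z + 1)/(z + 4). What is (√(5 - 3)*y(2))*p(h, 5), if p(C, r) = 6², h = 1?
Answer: 66*√2 ≈ 93.338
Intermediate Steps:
y(z) = 5/3 + (1 + z)/(3*(4 + z)) (y(z) = 5/3 + ((z + 1)/(z + 4))/3 = 5/3 + ((1 + z)/(4 + z))/3 = 5/3 + (1 + z)/(3*(4 + z)))
p(C, r) = 36
(√(5 - 3)*y(2))*p(h, 5) = (√(5 - 3)*((7 + 2*2)/(4 + 2)))*36 = (√2*((7 + 4)/6))*36 = (√2*((⅙)*11))*36 = (√2*(11/6))*36 = (11*√2/6)*36 = 66*√2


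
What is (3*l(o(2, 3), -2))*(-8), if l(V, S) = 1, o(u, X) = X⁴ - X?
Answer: -24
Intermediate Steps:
(3*l(o(2, 3), -2))*(-8) = (3*1)*(-8) = 3*(-8) = -24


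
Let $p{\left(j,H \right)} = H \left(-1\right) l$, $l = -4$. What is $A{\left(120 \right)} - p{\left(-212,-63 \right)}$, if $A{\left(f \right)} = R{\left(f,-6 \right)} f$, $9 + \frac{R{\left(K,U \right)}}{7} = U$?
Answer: $-12348$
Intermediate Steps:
$p{\left(j,H \right)} = 4 H$ ($p{\left(j,H \right)} = H \left(-1\right) \left(-4\right) = - H \left(-4\right) = 4 H$)
$R{\left(K,U \right)} = -63 + 7 U$
$A{\left(f \right)} = - 105 f$ ($A{\left(f \right)} = \left(-63 + 7 \left(-6\right)\right) f = \left(-63 - 42\right) f = - 105 f$)
$A{\left(120 \right)} - p{\left(-212,-63 \right)} = \left(-105\right) 120 - 4 \left(-63\right) = -12600 - -252 = -12600 + 252 = -12348$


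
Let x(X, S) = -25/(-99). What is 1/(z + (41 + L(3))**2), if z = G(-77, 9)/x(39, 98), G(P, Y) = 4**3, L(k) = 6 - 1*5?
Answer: 25/50436 ≈ 0.00049568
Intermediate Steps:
L(k) = 1 (L(k) = 6 - 5 = 1)
x(X, S) = 25/99 (x(X, S) = -25*(-1/99) = 25/99)
G(P, Y) = 64
z = 6336/25 (z = 64/(25/99) = 64*(99/25) = 6336/25 ≈ 253.44)
1/(z + (41 + L(3))**2) = 1/(6336/25 + (41 + 1)**2) = 1/(6336/25 + 42**2) = 1/(6336/25 + 1764) = 1/(50436/25) = 25/50436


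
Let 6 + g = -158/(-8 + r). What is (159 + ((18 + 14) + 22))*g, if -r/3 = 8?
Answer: -3621/16 ≈ -226.31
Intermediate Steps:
r = -24 (r = -3*8 = -24)
g = -17/16 (g = -6 - 158/(-8 - 24) = -6 - 158/(-32) = -6 - 158*(-1/32) = -6 + 79/16 = -17/16 ≈ -1.0625)
(159 + ((18 + 14) + 22))*g = (159 + ((18 + 14) + 22))*(-17/16) = (159 + (32 + 22))*(-17/16) = (159 + 54)*(-17/16) = 213*(-17/16) = -3621/16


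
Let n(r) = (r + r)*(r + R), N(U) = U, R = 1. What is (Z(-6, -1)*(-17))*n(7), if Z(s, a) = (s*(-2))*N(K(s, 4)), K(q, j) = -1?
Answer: 22848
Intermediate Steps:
Z(s, a) = 2*s (Z(s, a) = (s*(-2))*(-1) = -2*s*(-1) = 2*s)
n(r) = 2*r*(1 + r) (n(r) = (r + r)*(r + 1) = (2*r)*(1 + r) = 2*r*(1 + r))
(Z(-6, -1)*(-17))*n(7) = ((2*(-6))*(-17))*(2*7*(1 + 7)) = (-12*(-17))*(2*7*8) = 204*112 = 22848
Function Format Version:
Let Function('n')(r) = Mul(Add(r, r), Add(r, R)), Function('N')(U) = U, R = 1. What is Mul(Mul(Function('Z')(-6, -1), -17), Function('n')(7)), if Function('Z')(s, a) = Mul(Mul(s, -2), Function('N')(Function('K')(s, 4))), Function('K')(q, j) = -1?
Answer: 22848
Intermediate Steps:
Function('Z')(s, a) = Mul(2, s) (Function('Z')(s, a) = Mul(Mul(s, -2), -1) = Mul(Mul(-2, s), -1) = Mul(2, s))
Function('n')(r) = Mul(2, r, Add(1, r)) (Function('n')(r) = Mul(Add(r, r), Add(r, 1)) = Mul(Mul(2, r), Add(1, r)) = Mul(2, r, Add(1, r)))
Mul(Mul(Function('Z')(-6, -1), -17), Function('n')(7)) = Mul(Mul(Mul(2, -6), -17), Mul(2, 7, Add(1, 7))) = Mul(Mul(-12, -17), Mul(2, 7, 8)) = Mul(204, 112) = 22848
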